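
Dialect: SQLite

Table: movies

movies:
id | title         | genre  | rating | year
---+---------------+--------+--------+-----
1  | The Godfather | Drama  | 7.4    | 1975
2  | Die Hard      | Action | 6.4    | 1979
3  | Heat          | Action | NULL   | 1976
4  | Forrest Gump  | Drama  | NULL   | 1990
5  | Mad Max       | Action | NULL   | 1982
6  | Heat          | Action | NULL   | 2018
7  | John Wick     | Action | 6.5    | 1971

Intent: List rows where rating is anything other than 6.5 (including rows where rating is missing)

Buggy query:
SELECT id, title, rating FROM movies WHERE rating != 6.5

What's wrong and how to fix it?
Bug: 'rating != 6.5' is unknown when rating is NULL, so NULL rows are silently excluded

Fix: Handle NULL separately with IS NULL alongside the inequality

Corrected query:
SELECT id, title, rating FROM movies WHERE rating != 6.5 OR rating IS NULL

Result:
id | title         | rating
---+---------------+-------
1  | The Godfather | 7.4   
2  | Die Hard      | 6.4   
3  | Heat          | NULL  
4  | Forrest Gump  | NULL  
5  | Mad Max       | NULL  
6  | Heat          | NULL  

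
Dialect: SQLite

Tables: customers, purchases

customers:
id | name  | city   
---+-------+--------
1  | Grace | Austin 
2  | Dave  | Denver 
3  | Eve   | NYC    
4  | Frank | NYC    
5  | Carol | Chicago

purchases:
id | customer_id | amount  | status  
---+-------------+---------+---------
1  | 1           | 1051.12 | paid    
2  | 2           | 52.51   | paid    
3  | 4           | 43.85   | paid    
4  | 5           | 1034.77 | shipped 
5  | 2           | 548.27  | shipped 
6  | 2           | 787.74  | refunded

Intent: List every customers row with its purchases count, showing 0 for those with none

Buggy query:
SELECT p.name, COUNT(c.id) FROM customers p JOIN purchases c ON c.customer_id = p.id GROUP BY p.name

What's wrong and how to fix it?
Bug: An inner join excludes parents with zero children

Fix: Use LEFT JOIN so parents without children still appear (COUNT(c.id) gives 0)

Corrected query:
SELECT p.name, COUNT(c.id) FROM customers p LEFT JOIN purchases c ON c.customer_id = p.id GROUP BY p.name

Result:
name  | COUNT(c.id)
------+------------
Carol | 1          
Dave  | 3          
Eve   | 0          
Frank | 1          
Grace | 1          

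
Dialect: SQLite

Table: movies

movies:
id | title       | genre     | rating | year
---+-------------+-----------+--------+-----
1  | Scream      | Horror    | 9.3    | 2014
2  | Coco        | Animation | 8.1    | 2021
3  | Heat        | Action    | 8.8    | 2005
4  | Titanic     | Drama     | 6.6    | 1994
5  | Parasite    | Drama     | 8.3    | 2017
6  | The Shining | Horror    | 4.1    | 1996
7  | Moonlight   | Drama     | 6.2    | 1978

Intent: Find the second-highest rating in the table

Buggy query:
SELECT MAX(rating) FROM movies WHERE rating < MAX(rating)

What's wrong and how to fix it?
Bug: The inner MAX is an aggregate inside WHERE, which is not allowed

Fix: Compute the overall MAX in a subquery, then take MAX of rows below it

Corrected query:
SELECT MAX(rating) FROM movies WHERE rating < (SELECT MAX(rating) FROM movies)

Result:
MAX(rating)
-----------
8.8        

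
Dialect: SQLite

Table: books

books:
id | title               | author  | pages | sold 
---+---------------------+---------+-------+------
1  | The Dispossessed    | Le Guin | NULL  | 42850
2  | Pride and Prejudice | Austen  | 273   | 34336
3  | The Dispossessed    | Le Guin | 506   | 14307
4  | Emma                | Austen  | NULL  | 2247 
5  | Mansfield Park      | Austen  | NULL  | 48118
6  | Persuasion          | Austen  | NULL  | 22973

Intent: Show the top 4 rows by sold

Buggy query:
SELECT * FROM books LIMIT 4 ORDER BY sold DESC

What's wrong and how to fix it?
Bug: LIMIT must come after ORDER BY

Fix: Sort with ORDER BY, then apply LIMIT

Corrected query:
SELECT * FROM books ORDER BY sold DESC LIMIT 4

Result:
id | title               | author  | pages | sold 
---+---------------------+---------+-------+------
5  | Mansfield Park      | Austen  | NULL  | 48118
1  | The Dispossessed    | Le Guin | NULL  | 42850
2  | Pride and Prejudice | Austen  | 273   | 34336
6  | Persuasion          | Austen  | NULL  | 22973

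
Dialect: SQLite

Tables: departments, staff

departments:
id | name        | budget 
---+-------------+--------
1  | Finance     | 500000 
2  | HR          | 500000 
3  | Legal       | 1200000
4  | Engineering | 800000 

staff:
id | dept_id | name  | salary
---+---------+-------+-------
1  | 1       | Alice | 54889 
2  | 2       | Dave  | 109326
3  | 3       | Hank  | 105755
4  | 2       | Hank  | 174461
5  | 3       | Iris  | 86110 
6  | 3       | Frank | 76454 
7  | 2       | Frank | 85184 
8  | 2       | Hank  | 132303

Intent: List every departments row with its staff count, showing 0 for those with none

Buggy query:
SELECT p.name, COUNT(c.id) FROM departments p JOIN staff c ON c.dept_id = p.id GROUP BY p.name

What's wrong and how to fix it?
Bug: An inner join excludes parents with zero children

Fix: Use LEFT JOIN so parents without children still appear (COUNT(c.id) gives 0)

Corrected query:
SELECT p.name, COUNT(c.id) FROM departments p LEFT JOIN staff c ON c.dept_id = p.id GROUP BY p.name

Result:
name        | COUNT(c.id)
------------+------------
Engineering | 0          
Finance     | 1          
HR          | 4          
Legal       | 3          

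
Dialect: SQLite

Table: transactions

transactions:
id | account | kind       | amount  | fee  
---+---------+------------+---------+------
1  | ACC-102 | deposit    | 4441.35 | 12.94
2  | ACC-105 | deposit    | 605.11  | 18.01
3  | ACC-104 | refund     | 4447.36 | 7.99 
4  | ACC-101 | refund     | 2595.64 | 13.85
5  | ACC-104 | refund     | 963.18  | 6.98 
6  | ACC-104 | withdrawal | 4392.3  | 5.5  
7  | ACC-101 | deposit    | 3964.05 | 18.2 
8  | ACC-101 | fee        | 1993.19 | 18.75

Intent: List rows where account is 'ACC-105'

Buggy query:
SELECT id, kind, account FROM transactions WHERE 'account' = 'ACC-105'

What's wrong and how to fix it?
Bug: 'account' in single quotes is a string literal, not the column; the comparison is literal-vs-literal and never true

Fix: Remove the quotes around the column name (or use double quotes for an identifier)

Corrected query:
SELECT id, kind, account FROM transactions WHERE account = 'ACC-105'

Result:
id | kind    | account
---+---------+--------
2  | deposit | ACC-105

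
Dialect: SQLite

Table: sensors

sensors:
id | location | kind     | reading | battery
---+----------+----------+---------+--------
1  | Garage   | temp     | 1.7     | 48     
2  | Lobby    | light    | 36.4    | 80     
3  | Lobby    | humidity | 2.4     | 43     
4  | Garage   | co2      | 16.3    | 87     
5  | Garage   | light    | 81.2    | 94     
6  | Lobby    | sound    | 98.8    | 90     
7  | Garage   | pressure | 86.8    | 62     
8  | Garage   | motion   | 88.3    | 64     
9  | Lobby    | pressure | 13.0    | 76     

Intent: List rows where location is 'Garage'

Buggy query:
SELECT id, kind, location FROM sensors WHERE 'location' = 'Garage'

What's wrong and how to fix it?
Bug: 'location' in single quotes is a string literal, not the column; the comparison is literal-vs-literal and never true

Fix: Reference the column as location without single quotes

Corrected query:
SELECT id, kind, location FROM sensors WHERE location = 'Garage'

Result:
id | kind     | location
---+----------+---------
1  | temp     | Garage  
4  | co2      | Garage  
5  | light    | Garage  
7  | pressure | Garage  
8  | motion   | Garage  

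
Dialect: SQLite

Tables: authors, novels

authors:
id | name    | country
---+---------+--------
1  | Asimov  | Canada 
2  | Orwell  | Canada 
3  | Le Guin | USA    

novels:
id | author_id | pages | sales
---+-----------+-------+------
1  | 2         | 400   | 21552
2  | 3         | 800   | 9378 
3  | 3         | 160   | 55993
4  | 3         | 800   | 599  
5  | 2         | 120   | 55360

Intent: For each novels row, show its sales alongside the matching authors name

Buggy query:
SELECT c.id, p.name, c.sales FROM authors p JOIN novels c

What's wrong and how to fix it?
Bug: JOIN with no ON clause produces a cartesian product; every novels row pairs with every authors row

Fix: Add ON c.author_id = p.id to the JOIN

Corrected query:
SELECT c.id, p.name, c.sales FROM authors p JOIN novels c ON c.author_id = p.id

Result:
id | name    | sales
---+---------+------
1  | Orwell  | 21552
2  | Le Guin | 9378 
3  | Le Guin | 55993
4  | Le Guin | 599  
5  | Orwell  | 55360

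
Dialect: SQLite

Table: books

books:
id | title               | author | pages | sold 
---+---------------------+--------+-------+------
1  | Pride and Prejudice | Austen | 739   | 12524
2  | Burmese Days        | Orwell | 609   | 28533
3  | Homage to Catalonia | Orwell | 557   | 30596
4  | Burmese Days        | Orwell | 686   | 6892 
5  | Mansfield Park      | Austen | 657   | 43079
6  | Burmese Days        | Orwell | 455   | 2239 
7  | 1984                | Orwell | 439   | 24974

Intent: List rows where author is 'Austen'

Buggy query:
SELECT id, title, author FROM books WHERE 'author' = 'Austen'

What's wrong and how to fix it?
Bug: Single quotes denote string literals in SQL; the column name is being compared as a constant string

Fix: Reference the column as author without single quotes

Corrected query:
SELECT id, title, author FROM books WHERE author = 'Austen'

Result:
id | title               | author
---+---------------------+-------
1  | Pride and Prejudice | Austen
5  | Mansfield Park      | Austen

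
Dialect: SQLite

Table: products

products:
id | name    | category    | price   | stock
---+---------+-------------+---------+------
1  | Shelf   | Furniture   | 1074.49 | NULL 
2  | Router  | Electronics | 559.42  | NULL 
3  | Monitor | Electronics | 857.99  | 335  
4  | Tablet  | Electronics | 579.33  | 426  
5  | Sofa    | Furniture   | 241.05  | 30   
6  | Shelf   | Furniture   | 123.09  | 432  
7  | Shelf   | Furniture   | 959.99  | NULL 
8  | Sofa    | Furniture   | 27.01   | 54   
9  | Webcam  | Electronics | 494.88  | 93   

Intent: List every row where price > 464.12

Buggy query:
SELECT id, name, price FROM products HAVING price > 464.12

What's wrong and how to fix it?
Bug: This is a non-aggregate query (no GROUP BY, no aggregates), so in SQLite the HAVING clause is invalid here; a row-level condition belongs in WHERE

Fix: Use WHERE for row-level filtering

Corrected query:
SELECT id, name, price FROM products WHERE price > 464.12

Result:
id | name    | price  
---+---------+--------
1  | Shelf   | 1074.49
2  | Router  | 559.42 
3  | Monitor | 857.99 
4  | Tablet  | 579.33 
7  | Shelf   | 959.99 
9  | Webcam  | 494.88 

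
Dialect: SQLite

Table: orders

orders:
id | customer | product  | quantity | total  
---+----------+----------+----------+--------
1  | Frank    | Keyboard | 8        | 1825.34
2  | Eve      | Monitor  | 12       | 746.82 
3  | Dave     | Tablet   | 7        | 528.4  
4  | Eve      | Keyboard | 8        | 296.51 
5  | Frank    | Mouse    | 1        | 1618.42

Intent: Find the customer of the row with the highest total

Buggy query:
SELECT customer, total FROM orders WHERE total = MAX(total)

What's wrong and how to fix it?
Bug: WHERE is evaluated per row; an aggregate over the whole table isn't defined there

Fix: Use a subquery: WHERE total = (SELECT MAX(total) FROM orders)

Corrected query:
SELECT customer, total FROM orders WHERE total = (SELECT MAX(total) FROM orders)

Result:
customer | total  
---------+--------
Frank    | 1825.34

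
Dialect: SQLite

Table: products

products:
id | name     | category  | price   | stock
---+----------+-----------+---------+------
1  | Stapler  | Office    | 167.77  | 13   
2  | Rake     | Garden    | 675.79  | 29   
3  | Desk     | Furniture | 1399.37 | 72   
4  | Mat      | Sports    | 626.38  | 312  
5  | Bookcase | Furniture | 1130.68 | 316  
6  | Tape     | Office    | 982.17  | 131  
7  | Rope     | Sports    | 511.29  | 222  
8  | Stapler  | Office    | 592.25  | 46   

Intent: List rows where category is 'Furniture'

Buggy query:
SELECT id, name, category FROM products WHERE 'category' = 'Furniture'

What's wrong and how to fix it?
Bug: Single quotes denote string literals in SQL; the column name is being compared as a constant string

Fix: Reference the column as category without single quotes

Corrected query:
SELECT id, name, category FROM products WHERE category = 'Furniture'

Result:
id | name     | category 
---+----------+----------
3  | Desk     | Furniture
5  | Bookcase | Furniture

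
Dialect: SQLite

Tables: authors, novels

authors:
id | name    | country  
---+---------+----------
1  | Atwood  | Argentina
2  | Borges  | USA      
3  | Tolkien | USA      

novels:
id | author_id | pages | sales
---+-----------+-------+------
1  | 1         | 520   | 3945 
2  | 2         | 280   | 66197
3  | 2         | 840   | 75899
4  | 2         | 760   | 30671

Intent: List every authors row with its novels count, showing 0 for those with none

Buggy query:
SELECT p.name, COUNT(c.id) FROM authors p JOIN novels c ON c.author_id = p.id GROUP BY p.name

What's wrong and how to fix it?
Bug: INNER JOIN drops authors rows that have no matching novels rows

Fix: Use LEFT JOIN so parents without children still appear (COUNT(c.id) gives 0)

Corrected query:
SELECT p.name, COUNT(c.id) FROM authors p LEFT JOIN novels c ON c.author_id = p.id GROUP BY p.name

Result:
name    | COUNT(c.id)
--------+------------
Atwood  | 1          
Borges  | 3          
Tolkien | 0          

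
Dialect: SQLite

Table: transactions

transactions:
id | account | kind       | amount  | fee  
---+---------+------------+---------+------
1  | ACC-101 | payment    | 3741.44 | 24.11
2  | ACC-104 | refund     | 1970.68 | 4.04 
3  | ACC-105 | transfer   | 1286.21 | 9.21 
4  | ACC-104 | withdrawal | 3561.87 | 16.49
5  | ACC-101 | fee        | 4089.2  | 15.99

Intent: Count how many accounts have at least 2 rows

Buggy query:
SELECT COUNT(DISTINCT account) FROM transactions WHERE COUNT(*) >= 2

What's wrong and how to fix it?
Bug: WHERE filters individual rows, not groups, so a group-level COUNT is invalid there

Fix: Use a subquery that GROUPs and filters with HAVING, then count its rows

Corrected query:
SELECT COUNT(*) FROM (SELECT account FROM transactions GROUP BY account HAVING COUNT(*) >= 2)

Result:
COUNT(*)
--------
2       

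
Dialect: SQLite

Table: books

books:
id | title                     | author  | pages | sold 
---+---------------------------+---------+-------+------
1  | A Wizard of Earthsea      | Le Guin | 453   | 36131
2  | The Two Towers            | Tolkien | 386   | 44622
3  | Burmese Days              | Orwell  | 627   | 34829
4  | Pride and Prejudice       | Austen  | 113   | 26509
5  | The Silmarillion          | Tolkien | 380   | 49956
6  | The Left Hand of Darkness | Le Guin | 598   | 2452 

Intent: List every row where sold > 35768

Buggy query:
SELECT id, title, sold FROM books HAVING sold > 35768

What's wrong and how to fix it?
Bug: HAVING filters the output of aggregation, but this query has no GROUP BY and no aggregate functions, so SQLite rejects it (HAVING clause on a non-aggregate query); the condition here is per row

Fix: Use WHERE for row-level filtering

Corrected query:
SELECT id, title, sold FROM books WHERE sold > 35768

Result:
id | title                | sold 
---+----------------------+------
1  | A Wizard of Earthsea | 36131
2  | The Two Towers       | 44622
5  | The Silmarillion     | 49956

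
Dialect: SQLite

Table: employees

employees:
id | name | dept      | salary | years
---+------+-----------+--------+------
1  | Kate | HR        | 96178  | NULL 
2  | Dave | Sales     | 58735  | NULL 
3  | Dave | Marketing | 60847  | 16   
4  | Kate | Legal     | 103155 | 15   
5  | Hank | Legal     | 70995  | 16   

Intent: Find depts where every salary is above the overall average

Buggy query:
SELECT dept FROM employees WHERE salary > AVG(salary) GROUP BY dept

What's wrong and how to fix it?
Bug: AVG() is an aggregate; it can't sit directly in WHERE

Fix: Use a subquery for AVG and a HAVING MIN(...) filter so the condition holds for every row in the group

Corrected query:
SELECT dept FROM employees GROUP BY dept HAVING MIN(salary) > (SELECT AVG(salary) FROM employees)

Result:
dept
----
HR  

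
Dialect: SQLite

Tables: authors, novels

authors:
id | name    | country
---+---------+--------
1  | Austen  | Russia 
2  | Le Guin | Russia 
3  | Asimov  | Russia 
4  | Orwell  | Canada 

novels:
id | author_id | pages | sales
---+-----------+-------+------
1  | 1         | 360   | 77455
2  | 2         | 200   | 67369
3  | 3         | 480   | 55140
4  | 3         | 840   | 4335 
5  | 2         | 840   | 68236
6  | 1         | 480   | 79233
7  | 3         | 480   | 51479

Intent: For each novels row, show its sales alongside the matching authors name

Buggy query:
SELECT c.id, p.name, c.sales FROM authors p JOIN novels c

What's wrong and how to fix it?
Bug: JOIN with no ON clause produces a cartesian product; every novels row pairs with every authors row

Fix: Specify the join condition linking the foreign key to the parent id

Corrected query:
SELECT c.id, p.name, c.sales FROM authors p JOIN novels c ON c.author_id = p.id

Result:
id | name    | sales
---+---------+------
1  | Austen  | 77455
2  | Le Guin | 67369
3  | Asimov  | 55140
4  | Asimov  | 4335 
5  | Le Guin | 68236
6  | Austen  | 79233
7  | Asimov  | 51479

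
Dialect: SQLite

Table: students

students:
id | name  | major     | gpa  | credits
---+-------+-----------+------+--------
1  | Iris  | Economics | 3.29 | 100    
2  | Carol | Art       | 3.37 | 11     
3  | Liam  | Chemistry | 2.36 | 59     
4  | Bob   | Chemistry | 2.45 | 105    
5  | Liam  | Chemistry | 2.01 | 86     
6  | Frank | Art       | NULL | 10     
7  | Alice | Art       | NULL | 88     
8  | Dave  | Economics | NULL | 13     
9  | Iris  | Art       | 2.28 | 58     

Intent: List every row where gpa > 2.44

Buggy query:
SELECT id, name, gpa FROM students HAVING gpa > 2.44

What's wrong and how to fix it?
Bug: This is a non-aggregate query (no GROUP BY, no aggregates), so in SQLite the HAVING clause is invalid here; a row-level condition belongs in WHERE

Fix: Replace HAVING with WHERE since the condition applies to individual rows

Corrected query:
SELECT id, name, gpa FROM students WHERE gpa > 2.44

Result:
id | name  | gpa 
---+-------+-----
1  | Iris  | 3.29
2  | Carol | 3.37
4  | Bob   | 2.45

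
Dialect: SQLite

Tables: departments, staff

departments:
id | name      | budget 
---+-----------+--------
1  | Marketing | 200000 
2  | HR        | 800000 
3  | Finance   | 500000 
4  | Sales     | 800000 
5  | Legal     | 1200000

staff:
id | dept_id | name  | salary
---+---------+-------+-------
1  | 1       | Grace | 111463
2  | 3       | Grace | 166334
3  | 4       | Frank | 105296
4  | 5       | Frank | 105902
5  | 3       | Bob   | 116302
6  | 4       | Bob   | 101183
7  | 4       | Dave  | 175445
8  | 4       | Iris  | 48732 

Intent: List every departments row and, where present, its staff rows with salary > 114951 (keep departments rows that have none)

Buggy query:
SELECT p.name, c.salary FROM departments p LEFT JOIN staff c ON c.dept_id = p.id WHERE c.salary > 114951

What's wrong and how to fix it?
Bug: Filtering c.salary in WHERE discards the NULL rows produced by LEFT JOIN, turning it into an inner join

Fix: Move the right-table condition into the ON clause so unmatched parents are kept

Corrected query:
SELECT p.name, c.salary FROM departments p LEFT JOIN staff c ON c.dept_id = p.id AND c.salary > 114951

Result:
name      | salary
----------+-------
Marketing | NULL  
HR        | NULL  
Finance   | 116302
Finance   | 166334
Sales     | 175445
Legal     | NULL  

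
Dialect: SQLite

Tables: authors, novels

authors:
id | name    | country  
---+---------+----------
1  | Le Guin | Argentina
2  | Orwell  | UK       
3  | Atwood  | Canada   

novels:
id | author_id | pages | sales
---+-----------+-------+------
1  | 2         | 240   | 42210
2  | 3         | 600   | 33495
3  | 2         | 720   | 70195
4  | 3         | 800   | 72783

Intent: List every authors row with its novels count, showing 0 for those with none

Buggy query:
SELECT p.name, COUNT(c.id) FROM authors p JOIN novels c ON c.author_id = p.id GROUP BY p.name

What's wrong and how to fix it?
Bug: INNER JOIN drops authors rows that have no matching novels rows

Fix: Switch to LEFT JOIN to retain unmatched parent rows

Corrected query:
SELECT p.name, COUNT(c.id) FROM authors p LEFT JOIN novels c ON c.author_id = p.id GROUP BY p.name

Result:
name    | COUNT(c.id)
--------+------------
Atwood  | 2          
Le Guin | 0          
Orwell  | 2          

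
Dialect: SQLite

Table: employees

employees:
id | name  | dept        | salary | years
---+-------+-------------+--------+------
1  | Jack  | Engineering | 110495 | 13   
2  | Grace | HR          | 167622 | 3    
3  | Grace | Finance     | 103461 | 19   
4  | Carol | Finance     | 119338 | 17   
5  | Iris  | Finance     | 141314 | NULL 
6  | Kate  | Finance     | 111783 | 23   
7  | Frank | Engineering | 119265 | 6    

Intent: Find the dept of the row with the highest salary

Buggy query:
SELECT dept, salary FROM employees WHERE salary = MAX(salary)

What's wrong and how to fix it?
Bug: MAX(salary) is an aggregate and cannot be used directly in WHERE

Fix: Wrap MAX in a scalar subquery so WHERE compares against a single value

Corrected query:
SELECT dept, salary FROM employees WHERE salary = (SELECT MAX(salary) FROM employees)

Result:
dept | salary
-----+-------
HR   | 167622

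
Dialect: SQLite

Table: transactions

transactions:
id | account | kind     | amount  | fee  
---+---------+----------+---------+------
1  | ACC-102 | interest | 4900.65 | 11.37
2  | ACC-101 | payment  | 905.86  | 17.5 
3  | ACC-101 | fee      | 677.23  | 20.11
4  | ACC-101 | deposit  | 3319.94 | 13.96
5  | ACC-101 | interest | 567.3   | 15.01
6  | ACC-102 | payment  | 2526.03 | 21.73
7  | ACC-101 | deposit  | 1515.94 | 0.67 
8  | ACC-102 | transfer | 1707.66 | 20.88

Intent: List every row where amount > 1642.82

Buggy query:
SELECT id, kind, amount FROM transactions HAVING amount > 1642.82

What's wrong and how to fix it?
Bug: This is a non-aggregate query (no GROUP BY, no aggregates), so in SQLite the HAVING clause is invalid here; a row-level condition belongs in WHERE

Fix: Use WHERE for row-level filtering

Corrected query:
SELECT id, kind, amount FROM transactions WHERE amount > 1642.82

Result:
id | kind     | amount 
---+----------+--------
1  | interest | 4900.65
4  | deposit  | 3319.94
6  | payment  | 2526.03
8  | transfer | 1707.66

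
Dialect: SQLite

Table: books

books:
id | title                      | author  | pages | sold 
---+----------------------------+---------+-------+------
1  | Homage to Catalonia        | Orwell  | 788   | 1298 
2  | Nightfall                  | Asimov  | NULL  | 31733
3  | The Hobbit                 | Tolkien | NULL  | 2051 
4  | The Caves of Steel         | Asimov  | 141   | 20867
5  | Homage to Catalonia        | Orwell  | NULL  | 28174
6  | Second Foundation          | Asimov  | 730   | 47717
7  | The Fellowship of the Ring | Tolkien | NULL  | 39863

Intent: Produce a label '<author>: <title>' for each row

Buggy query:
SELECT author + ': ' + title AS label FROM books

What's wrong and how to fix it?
Bug: SQLite uses || for string concatenation; + coerces text to numbers (yielding 0)

Fix: Use the || operator for string concatenation

Corrected query:
SELECT author || ': ' || title AS label FROM books

Result:
label                              
-----------------------------------
Orwell: Homage to Catalonia        
Asimov: Nightfall                  
Tolkien: The Hobbit                
Asimov: The Caves of Steel         
Orwell: Homage to Catalonia        
Asimov: Second Foundation          
Tolkien: The Fellowship of the Ring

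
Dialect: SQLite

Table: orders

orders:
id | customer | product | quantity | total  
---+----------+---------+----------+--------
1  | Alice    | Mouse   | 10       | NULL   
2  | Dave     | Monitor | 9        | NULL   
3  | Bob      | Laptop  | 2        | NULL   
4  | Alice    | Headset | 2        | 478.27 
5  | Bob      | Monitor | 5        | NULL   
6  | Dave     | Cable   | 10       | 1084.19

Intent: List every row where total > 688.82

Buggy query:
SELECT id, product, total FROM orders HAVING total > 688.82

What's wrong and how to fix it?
Bug: This is a non-aggregate query (no GROUP BY, no aggregates), so in SQLite the HAVING clause is invalid here; a row-level condition belongs in WHERE

Fix: Replace HAVING with WHERE since the condition applies to individual rows

Corrected query:
SELECT id, product, total FROM orders WHERE total > 688.82

Result:
id | product | total  
---+---------+--------
6  | Cable   | 1084.19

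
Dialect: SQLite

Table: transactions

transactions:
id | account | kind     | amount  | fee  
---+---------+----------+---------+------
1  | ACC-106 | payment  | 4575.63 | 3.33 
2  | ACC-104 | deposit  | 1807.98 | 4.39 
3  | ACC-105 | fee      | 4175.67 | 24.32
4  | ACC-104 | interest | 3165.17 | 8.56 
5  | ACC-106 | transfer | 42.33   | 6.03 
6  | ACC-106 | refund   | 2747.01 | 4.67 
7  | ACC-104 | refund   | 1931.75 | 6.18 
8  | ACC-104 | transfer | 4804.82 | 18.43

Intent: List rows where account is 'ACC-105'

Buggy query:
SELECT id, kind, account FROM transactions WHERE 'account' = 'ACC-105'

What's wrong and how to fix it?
Bug: 'account' in single quotes is a string literal, not the column; the comparison is literal-vs-literal and never true

Fix: Remove the quotes around the column name (or use double quotes for an identifier)

Corrected query:
SELECT id, kind, account FROM transactions WHERE account = 'ACC-105'

Result:
id | kind | account
---+------+--------
3  | fee  | ACC-105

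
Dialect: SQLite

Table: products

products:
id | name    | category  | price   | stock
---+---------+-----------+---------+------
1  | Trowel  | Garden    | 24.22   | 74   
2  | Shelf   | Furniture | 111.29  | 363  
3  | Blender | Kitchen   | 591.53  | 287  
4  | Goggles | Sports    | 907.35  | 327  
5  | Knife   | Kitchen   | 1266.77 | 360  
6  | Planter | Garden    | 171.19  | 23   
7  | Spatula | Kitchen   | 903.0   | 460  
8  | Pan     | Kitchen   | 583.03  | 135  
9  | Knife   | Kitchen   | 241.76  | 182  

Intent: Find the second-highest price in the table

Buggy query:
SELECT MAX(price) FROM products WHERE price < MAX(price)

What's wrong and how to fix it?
Bug: MAX(price) on the right of the comparison is an aggregate-in-WHERE error

Fix: Compute the overall MAX in a subquery, then take MAX of rows below it

Corrected query:
SELECT MAX(price) FROM products WHERE price < (SELECT MAX(price) FROM products)

Result:
MAX(price)
----------
907.35    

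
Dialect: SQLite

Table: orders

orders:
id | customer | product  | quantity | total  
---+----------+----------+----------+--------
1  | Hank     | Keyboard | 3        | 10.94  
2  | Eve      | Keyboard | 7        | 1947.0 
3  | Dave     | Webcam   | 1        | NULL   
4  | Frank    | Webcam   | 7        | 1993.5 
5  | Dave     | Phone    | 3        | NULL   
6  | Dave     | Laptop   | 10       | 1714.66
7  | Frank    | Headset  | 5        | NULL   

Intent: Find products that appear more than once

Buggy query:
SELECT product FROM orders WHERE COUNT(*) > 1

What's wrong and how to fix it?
Bug: COUNT(*) is an aggregate and cannot be used in WHERE

Fix: GROUP BY product, then filter groups with HAVING COUNT(*) > 1

Corrected query:
SELECT product FROM orders GROUP BY product HAVING COUNT(*) > 1

Result:
product 
--------
Keyboard
Webcam  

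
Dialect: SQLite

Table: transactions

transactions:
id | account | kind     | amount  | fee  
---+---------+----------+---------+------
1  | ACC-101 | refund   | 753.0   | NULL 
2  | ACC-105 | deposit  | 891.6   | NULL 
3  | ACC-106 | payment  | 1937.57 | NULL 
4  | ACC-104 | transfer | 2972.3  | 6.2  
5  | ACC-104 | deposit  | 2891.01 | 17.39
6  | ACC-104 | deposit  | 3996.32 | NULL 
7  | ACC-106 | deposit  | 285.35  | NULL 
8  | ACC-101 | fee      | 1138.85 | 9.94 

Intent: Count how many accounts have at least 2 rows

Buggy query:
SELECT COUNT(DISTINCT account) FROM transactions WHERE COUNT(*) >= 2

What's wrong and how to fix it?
Bug: COUNT(*) cannot appear in WHERE; the per-group count doesn't exist yet

Fix: Group first with HAVING COUNT(*) >= 2, then COUNT the resulting groups

Corrected query:
SELECT COUNT(*) FROM (SELECT account FROM transactions GROUP BY account HAVING COUNT(*) >= 2)

Result:
COUNT(*)
--------
3       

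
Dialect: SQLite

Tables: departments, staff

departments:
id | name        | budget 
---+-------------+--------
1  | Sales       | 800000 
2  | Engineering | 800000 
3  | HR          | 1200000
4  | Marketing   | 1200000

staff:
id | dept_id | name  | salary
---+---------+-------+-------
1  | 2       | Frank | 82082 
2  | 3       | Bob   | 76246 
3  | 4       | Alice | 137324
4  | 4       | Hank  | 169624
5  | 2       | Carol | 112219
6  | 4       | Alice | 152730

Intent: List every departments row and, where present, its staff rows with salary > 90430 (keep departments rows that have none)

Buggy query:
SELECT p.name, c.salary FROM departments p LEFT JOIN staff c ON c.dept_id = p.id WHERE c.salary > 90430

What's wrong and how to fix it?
Bug: A WHERE condition on the right-hand table after LEFT JOIN drops unmatched parents

Fix: Put 'c.salary > 90430' in the JOIN's ON clause instead of WHERE

Corrected query:
SELECT p.name, c.salary FROM departments p LEFT JOIN staff c ON c.dept_id = p.id AND c.salary > 90430

Result:
name        | salary
------------+-------
Sales       | NULL  
Engineering | 112219
HR          | NULL  
Marketing   | 137324
Marketing   | 152730
Marketing   | 169624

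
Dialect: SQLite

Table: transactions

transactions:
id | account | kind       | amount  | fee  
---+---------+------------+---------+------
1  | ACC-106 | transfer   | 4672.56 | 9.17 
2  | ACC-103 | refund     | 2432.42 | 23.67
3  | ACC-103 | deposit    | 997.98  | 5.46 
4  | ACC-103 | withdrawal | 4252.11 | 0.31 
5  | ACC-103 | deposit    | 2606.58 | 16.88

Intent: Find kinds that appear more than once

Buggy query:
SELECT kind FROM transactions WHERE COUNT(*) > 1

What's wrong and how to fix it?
Bug: COUNT(*) is an aggregate and cannot be used in WHERE

Fix: Group first, then use HAVING for the count condition

Corrected query:
SELECT kind FROM transactions GROUP BY kind HAVING COUNT(*) > 1

Result:
kind   
-------
deposit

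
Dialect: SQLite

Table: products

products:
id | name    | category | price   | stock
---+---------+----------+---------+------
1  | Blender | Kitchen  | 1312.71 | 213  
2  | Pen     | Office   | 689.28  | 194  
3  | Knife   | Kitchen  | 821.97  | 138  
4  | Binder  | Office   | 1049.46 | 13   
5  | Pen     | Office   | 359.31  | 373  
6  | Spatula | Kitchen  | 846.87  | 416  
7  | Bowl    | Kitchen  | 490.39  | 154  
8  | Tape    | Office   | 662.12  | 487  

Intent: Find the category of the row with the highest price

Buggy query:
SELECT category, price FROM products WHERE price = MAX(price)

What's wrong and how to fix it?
Bug: WHERE is evaluated per row; an aggregate over the whole table isn't defined there

Fix: Use a subquery: WHERE price = (SELECT MAX(price) FROM products)

Corrected query:
SELECT category, price FROM products WHERE price = (SELECT MAX(price) FROM products)

Result:
category | price  
---------+--------
Kitchen  | 1312.71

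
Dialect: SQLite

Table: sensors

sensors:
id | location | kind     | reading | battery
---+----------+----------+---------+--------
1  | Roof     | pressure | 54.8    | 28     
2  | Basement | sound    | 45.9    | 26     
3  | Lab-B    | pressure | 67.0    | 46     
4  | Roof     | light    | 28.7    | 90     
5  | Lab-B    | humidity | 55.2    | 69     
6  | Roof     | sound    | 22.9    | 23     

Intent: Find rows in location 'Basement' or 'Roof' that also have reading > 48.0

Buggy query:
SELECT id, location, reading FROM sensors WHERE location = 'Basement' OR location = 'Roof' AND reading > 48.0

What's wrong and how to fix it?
Bug: AND binds tighter than OR, so this parses as location = 'Basement' OR (location = 'Roof' AND reading > 48.0)

Fix: Add parentheses around the OR so the AND applies to both alternatives

Corrected query:
SELECT id, location, reading FROM sensors WHERE (location = 'Basement' OR location = 'Roof') AND reading > 48.0

Result:
id | location | reading
---+----------+--------
1  | Roof     | 54.8   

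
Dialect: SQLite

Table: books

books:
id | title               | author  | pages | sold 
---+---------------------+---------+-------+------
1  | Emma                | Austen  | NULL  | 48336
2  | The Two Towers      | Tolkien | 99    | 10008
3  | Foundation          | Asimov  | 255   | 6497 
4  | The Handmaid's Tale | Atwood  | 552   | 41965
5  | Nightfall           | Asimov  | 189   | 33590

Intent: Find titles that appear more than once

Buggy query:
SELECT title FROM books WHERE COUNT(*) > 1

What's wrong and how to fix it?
Bug: COUNT(*) is an aggregate and cannot be used in WHERE

Fix: GROUP BY title, then filter groups with HAVING COUNT(*) > 1

Corrected query:
SELECT title FROM books GROUP BY title HAVING COUNT(*) > 1

Result:
(no rows)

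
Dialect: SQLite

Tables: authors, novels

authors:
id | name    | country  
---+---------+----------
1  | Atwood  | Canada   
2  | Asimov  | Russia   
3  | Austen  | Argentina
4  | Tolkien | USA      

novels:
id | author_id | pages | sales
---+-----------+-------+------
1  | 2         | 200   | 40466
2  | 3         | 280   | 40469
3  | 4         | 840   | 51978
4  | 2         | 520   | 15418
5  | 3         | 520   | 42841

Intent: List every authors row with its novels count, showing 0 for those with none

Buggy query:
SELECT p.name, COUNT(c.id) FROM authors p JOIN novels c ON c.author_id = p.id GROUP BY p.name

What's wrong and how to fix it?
Bug: An inner join excludes parents with zero children

Fix: Use LEFT JOIN so parents without children still appear (COUNT(c.id) gives 0)

Corrected query:
SELECT p.name, COUNT(c.id) FROM authors p LEFT JOIN novels c ON c.author_id = p.id GROUP BY p.name

Result:
name    | COUNT(c.id)
--------+------------
Asimov  | 2          
Atwood  | 0          
Austen  | 2          
Tolkien | 1          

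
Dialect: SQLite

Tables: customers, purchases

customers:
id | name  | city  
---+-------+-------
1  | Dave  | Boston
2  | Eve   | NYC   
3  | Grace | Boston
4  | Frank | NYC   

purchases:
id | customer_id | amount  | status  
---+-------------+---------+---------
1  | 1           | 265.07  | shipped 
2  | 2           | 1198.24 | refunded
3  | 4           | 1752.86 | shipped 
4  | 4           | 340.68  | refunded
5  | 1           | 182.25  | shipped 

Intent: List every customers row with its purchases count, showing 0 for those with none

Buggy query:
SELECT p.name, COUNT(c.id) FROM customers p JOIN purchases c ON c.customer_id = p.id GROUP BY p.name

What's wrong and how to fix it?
Bug: An inner join excludes parents with zero children

Fix: Switch to LEFT JOIN to retain unmatched parent rows

Corrected query:
SELECT p.name, COUNT(c.id) FROM customers p LEFT JOIN purchases c ON c.customer_id = p.id GROUP BY p.name

Result:
name  | COUNT(c.id)
------+------------
Dave  | 2          
Eve   | 1          
Frank | 2          
Grace | 0          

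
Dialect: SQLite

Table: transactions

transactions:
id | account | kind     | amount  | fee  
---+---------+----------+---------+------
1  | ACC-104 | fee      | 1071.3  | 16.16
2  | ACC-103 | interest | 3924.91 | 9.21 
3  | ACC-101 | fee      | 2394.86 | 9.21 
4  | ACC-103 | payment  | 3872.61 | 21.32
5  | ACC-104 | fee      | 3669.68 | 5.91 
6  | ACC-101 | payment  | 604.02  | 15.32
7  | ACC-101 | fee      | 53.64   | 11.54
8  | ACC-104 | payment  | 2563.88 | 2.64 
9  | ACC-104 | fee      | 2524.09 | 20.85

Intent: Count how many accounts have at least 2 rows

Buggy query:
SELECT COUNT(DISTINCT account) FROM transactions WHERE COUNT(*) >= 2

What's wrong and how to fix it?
Bug: COUNT(*) cannot appear in WHERE; the per-group count doesn't exist yet

Fix: Group first with HAVING COUNT(*) >= 2, then COUNT the resulting groups

Corrected query:
SELECT COUNT(*) FROM (SELECT account FROM transactions GROUP BY account HAVING COUNT(*) >= 2)

Result:
COUNT(*)
--------
3       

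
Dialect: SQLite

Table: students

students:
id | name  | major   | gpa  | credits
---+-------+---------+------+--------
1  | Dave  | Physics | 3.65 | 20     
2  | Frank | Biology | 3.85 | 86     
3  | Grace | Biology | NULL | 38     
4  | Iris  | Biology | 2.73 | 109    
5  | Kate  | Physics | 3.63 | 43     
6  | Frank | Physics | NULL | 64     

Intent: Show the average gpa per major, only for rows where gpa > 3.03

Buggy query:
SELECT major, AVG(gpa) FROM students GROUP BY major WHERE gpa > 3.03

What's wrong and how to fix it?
Bug: WHERE cannot follow GROUP BY

Fix: Move the WHERE clause before GROUP BY

Corrected query:
SELECT major, AVG(gpa) FROM students WHERE gpa > 3.03 GROUP BY major

Result:
major   | AVG(gpa)
--------+---------
Biology | 3.85    
Physics | 3.64    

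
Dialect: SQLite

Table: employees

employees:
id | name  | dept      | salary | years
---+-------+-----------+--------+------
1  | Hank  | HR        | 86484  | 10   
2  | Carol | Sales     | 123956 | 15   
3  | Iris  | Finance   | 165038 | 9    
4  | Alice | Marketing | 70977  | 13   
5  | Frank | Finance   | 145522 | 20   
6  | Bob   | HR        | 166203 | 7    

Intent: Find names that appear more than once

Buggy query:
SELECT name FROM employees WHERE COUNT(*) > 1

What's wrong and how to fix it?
Bug: COUNT(*) is an aggregate and cannot be used in WHERE

Fix: GROUP BY name, then filter groups with HAVING COUNT(*) > 1

Corrected query:
SELECT name FROM employees GROUP BY name HAVING COUNT(*) > 1

Result:
(no rows)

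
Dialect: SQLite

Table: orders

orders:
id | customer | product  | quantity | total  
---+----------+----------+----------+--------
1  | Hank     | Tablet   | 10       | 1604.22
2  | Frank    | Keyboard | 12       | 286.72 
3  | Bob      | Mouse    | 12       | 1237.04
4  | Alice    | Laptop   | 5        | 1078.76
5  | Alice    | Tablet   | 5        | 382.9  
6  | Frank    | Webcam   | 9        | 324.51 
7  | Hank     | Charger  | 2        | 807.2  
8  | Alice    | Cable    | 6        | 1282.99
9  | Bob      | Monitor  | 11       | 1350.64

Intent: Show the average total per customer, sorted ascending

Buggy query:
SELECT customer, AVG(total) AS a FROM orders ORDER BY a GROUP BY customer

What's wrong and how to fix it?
Bug: GROUP BY must precede ORDER BY

Fix: Move ORDER BY to the end, after GROUP BY

Corrected query:
SELECT customer, AVG(total) AS a FROM orders GROUP BY customer ORDER BY a

Result:
customer | a         
---------+-----------
Frank    | 305.615   
Alice    | 914.883333
Hank     | 1205.71   
Bob      | 1293.84   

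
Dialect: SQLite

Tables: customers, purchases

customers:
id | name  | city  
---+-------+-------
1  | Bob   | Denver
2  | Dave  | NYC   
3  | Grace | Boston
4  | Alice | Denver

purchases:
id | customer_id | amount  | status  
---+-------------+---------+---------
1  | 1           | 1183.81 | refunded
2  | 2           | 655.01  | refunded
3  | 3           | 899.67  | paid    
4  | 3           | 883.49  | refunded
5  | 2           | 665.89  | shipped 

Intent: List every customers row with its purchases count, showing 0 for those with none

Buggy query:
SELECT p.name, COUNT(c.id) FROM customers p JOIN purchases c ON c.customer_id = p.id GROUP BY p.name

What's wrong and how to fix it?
Bug: An inner join excludes parents with zero children

Fix: Switch to LEFT JOIN to retain unmatched parent rows

Corrected query:
SELECT p.name, COUNT(c.id) FROM customers p LEFT JOIN purchases c ON c.customer_id = p.id GROUP BY p.name

Result:
name  | COUNT(c.id)
------+------------
Alice | 0          
Bob   | 1          
Dave  | 2          
Grace | 2          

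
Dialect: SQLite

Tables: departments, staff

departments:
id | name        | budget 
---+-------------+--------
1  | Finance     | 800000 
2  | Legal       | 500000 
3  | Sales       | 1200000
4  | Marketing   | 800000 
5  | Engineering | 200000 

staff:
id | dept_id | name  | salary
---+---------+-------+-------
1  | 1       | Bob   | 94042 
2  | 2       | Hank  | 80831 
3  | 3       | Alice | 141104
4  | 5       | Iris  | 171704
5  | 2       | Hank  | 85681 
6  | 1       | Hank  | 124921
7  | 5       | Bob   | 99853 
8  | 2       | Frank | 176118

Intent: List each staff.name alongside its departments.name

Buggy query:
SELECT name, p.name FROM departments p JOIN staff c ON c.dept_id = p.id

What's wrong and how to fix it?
Bug: Both tables have a 'name' column; the unqualified reference is ambiguous

Fix: Prefix ambiguous columns with the table alias

Corrected query:
SELECT c.name, p.name FROM departments p JOIN staff c ON c.dept_id = p.id

Result:
name  | name       
------+------------
Bob   | Finance    
Hank  | Legal      
Alice | Sales      
Iris  | Engineering
Hank  | Legal      
Hank  | Finance    
Bob   | Engineering
Frank | Legal      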